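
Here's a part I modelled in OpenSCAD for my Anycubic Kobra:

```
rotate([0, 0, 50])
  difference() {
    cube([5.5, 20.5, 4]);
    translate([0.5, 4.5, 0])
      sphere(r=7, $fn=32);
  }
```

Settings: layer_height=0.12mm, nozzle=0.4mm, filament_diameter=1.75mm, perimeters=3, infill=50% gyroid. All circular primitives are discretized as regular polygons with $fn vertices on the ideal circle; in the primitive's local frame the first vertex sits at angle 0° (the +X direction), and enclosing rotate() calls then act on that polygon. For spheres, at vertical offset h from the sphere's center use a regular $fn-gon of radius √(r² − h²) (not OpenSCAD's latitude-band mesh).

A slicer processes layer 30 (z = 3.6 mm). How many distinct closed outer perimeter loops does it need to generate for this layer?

At z = 3.6 mm: the cube is present — its section is the full 5.5×20.5 rectangle; the r=7 sphere at (0.5, 4.5) slices to a regular 32-gon of circumradius 6.003 (√(r²−h²) with h=3.6 from center); After the difference (first − rest): starting from the 5.5×20.5 cube, the r=7 sphere at (0.5, 4.5) partially overlaps it — only the 53.09 mm² overlap (of its 112.50 mm²) is removed, clipping the outline — 2 connected regions; (rotated 50° about Z; rotation is an isometry so areas/perimeters/island counts are preserved). The result has 2 disconnected regions.

2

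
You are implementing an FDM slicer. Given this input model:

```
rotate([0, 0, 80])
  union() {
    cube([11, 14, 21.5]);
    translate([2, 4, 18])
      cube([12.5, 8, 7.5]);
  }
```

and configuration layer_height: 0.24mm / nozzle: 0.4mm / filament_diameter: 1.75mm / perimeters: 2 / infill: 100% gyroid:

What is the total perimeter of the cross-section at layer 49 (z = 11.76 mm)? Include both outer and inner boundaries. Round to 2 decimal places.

50.00 mm

At z = 11.76 mm: the 11×14 cube contributes its full rectangle (perimeter 50.00 mm); the cube at (2, 4) is absent (z outside [18, 25.5]); Merging all regions: only the 11×14 cube is present, so the union is just that shape — boundary = 50.00 mm; (rotated 80° about Z; rotation is an isometry so areas/perimeters/island counts are preserved). Overall, the cross-section is a single solid region. Total boundary length (outer) = 50.00 mm.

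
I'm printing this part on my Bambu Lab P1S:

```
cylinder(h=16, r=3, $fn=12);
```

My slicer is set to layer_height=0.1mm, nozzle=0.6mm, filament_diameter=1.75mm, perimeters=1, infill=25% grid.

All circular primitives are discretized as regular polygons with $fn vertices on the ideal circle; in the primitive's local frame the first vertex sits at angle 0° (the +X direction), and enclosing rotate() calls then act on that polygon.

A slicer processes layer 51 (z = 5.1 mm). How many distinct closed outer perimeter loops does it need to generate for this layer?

At z = 5.1 mm: the r=3 cylinder gives a regular 12-gon of circumradius 3 (constant along its height). The result has 1 disconnected region.

1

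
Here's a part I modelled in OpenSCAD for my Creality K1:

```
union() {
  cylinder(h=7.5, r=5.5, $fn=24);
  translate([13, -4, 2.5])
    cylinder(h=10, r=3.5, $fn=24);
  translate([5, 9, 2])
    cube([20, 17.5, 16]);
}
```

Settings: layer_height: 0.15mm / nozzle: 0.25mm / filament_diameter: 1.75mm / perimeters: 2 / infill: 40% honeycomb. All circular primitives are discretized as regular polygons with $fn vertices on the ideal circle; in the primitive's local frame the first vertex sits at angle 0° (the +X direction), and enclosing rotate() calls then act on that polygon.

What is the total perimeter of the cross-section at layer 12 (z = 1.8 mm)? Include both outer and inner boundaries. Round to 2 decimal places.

34.46 mm

At z = 1.8 mm: the cylinder: section is a regular 24-gon, circumradius r=5.5 (perimeter = 2·24·5.500·sin(180°/24) = 34.46 mm); the cylinder at (13, -4) is absent (z outside [2.5, 12.5]); the cube at (5, 9) is not intersected at this z (z outside [2, 18]); Combining (union): only the r=5.5 cylinder is present, so the union is just that shape — boundary = 34.46 mm. Overall, the cross-section is a single solid region. Total boundary length (outer) = 34.46 mm.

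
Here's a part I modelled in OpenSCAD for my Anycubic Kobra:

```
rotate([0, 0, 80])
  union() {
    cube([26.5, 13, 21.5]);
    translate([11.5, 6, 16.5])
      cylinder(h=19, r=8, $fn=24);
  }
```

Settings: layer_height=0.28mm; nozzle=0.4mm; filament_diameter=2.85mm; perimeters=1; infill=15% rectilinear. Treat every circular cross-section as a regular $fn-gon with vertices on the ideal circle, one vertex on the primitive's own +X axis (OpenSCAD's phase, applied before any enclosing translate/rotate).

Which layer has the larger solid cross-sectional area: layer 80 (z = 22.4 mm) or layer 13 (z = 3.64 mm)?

layer 13 (z = 3.64 mm)

Layer 80 (z = 22.4): the cube is absent (z outside [0, 21.5]); the cylinder at (11.5, 6): section is a regular 24-gon, circumradius r=8 (area = (24/2)·8.000²·sin(360°/24) = 198.77 mm²); Merging all regions: only the r=8 cylinder at (11.5, 6) is present, so the union is just that shape — area = 198.77 mm²; (whole slice rotated 80° about Z — lengths, areas and connectivity unchanged). So its area = 198.77 mm². Layer 13 (z = 3.64): the cube is present — its section is the full 26.5×13 rectangle (area 344.50 mm²); the cylinder at (11.5, 6) does not reach this height (z outside [16.5, 35.5]); Combining (union): only the 26.5×13 cube is present, so the union is just that shape — area = 344.50 mm²; (whole slice rotated 80° about Z — lengths, areas and connectivity unchanged). So its area = 344.50 mm². Layer 13 is larger (344.50 vs 198.77 mm²).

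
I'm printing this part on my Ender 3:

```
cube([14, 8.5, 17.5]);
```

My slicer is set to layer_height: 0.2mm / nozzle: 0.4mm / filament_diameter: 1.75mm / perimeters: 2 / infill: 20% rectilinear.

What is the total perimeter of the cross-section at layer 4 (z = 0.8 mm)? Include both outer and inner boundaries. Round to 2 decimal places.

45.00 mm

At z = 0.8 mm: the cube (footprint 14×8.5) is included at this height (perimeter 45.00 mm). Overall, the cross-section is a single solid region. Total boundary length (outer) = 45.00 mm.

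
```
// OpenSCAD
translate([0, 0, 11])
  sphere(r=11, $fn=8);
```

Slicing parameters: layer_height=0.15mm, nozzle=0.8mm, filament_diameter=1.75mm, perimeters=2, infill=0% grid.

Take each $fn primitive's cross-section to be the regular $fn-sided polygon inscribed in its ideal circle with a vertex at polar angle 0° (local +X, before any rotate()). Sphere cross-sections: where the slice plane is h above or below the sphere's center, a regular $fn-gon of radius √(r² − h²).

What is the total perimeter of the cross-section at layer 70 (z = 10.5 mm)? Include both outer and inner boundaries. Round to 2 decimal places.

At z = 10.5 mm: the r=11 sphere contributes a regular 8-gon of circumradius √(11²−0.5²) = 10.989 (perimeter = 2·8·10.989·sin(180°/8) = 67.28 mm). Overall, the cross-section is a single solid region. Total boundary length (outer) = 67.28 mm.

67.28 mm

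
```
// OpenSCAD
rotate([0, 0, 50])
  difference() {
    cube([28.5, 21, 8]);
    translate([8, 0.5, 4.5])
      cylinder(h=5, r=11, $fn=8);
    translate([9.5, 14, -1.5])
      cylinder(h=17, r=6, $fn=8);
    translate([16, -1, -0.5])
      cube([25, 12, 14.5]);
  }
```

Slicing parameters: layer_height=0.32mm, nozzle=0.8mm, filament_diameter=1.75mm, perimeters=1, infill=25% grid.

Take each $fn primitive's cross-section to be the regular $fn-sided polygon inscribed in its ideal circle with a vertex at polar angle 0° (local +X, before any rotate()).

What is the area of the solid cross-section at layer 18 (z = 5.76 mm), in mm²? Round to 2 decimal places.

At z = 5.76 mm: the cube (footprint 28.5×21) is included at this height (area 598.50 mm²); the cylinder at (8, 0.5): section is a regular 8-gon, circumradius r=11 (area = (8/2)·11.000²·sin(360°/8) = 342.24 mm²); the cylinder at (9.5, 14): section is a regular 8-gon, circumradius r=6 (area = (8/2)·6.000²·sin(360°/8) = 101.82 mm²); the cube at (16, -1) (footprint 25×12) is included at this height (area 300.00 mm²); Taking the first minus the rest: starting from the 28.5×21 cube (598.50 mm²), the r=11 cylinder at (8, 0.5) partially overlaps it — only the 169.70 mm² overlap (of its 342.24 mm²) is removed, clipping the outline; the r=6 cylinder at (9.5, 14) partially overlaps it — only the 87.66 mm² overlap (of its 101.82 mm²) is removed, clipping the outline; the 25×12 cube at (16, -1) partially overlaps it — only the 125.19 mm² overlap (of its 300.00 mm²) is removed, clipping the outline — area = 215.95 mm²; (rotated 50° about Z; rotation is an isometry so areas/perimeters/island counts are preserved). Overall, the cross-section is a single solid region. Net area = 215.95 mm².

215.95 mm²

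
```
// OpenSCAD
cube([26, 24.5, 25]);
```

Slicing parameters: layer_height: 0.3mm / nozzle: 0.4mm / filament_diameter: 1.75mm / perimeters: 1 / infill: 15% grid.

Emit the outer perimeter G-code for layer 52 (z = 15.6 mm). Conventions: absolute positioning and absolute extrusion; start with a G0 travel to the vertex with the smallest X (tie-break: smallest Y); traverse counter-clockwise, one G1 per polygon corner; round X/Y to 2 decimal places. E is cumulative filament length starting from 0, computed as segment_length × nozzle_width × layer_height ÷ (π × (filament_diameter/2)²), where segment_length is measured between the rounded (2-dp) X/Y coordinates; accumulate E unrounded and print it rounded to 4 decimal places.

At z = 15.6 mm: the 26×24.5 cube contributes its full rectangle. The outline is a single polygon with 4 vertices. Extrusion per mm of travel: 0.4 × 0.3 / (π × 0.875²) = 0.049890. Accumulating E over each segment gives final E = 5.0389.

G0 X0.00 Y0.00 Z15.60
G1 X26.00 Y0.00 E1.2971
G1 X26.00 Y24.50 E2.5195
G1 X0.00 Y24.50 E3.8166
G1 X0.00 Y0.00 E5.0389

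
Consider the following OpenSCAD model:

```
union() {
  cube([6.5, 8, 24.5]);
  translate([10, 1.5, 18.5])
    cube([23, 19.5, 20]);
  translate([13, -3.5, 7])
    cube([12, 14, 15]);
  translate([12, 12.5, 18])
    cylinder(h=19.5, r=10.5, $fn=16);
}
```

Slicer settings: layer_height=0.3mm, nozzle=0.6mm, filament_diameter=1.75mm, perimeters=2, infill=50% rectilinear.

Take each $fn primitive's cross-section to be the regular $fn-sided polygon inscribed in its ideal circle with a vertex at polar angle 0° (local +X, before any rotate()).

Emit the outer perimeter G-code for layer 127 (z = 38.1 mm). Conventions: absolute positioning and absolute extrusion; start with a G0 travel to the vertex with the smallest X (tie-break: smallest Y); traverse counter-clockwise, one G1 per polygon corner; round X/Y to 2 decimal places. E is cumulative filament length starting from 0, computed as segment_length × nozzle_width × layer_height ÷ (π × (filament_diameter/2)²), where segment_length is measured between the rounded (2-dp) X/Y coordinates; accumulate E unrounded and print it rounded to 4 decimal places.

G0 X10.00 Y1.50 Z38.10
G1 X33.00 Y1.50 E1.7212
G1 X33.00 Y21.00 E3.1805
G1 X10.00 Y21.00 E4.9017
G1 X10.00 Y1.50 E6.3610

At z = 38.1 mm: the cube is not intersected at this z (z outside [0, 24.5]); the cube at (10, 1.5) is present — its section is the full 23×19.5 rectangle; the cube at (13, -3.5) is not intersected at this z (z outside [7, 22]); the cylinder at (12, 12.5) is absent (z outside [18, 37.5]); Combining (union): only the 23×19.5 cube at (10, 1.5) is present, so the union is just that shape — 1 connected region. The outline is a single polygon with 4 vertices. Extrusion per mm of travel: 0.6 × 0.3 / (π × 0.875²) = 0.074835. Accumulating E over each segment gives final E = 6.3610.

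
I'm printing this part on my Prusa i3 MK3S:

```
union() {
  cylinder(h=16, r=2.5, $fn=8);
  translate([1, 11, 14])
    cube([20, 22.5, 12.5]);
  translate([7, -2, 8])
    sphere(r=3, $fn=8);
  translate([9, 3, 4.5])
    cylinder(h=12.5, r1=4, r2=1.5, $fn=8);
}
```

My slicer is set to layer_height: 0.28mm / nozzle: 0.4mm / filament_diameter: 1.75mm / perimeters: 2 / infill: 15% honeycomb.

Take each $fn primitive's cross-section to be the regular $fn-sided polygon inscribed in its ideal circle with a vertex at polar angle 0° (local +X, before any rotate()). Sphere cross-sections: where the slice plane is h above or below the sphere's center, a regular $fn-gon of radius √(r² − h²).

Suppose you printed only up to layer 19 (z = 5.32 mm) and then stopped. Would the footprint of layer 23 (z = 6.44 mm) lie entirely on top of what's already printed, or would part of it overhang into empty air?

Compare the two slices. At z = 5.32: the r=2.5 cylinder contributes a regular 8-gon of circumradius 2.5 (area = (8/2)·2.500²·sin(360°/8) = 17.68 mm²); the cube at (1, 11) is not intersected at this z (z outside [14, 26.5]); the sphere at (7, -2): section is a regular 8-gon, circumradius = √(r²−h²) = √(3²−2.68²) = 1.348 (area = (8/2)·1.348²·sin(360°/8) = 5.14 mm²); the cone at (9, 3) contributes a regular 8-gon of circumradius 3.836 (interpolated between r1=4 and r2=1.5 at t=0.066) (area = (8/2)·3.836²·sin(360°/8) = 41.62 mm²); Merging all regions: the 3 present regions are separate (no shared area or edge), so areas and boundary lengths simply add and each stays a separate island — area = 64.44 mm². At z = 6.44: the cylinder: section is a regular 8-gon, circumradius r=2.5 (area = (8/2)·2.500²·sin(360°/8) = 17.68 mm²); the cube at (1, 11) is absent (z outside [14, 26.5]); the r=3 sphere at (7, -2) contributes a regular 8-gon of circumradius √(3²−1.56²) = 2.562 (area = (8/2)·2.562²·sin(360°/8) = 18.57 mm²); the cone at (9, 3) contributes a regular 8-gon of circumradius 3.612 (interpolated between r1=4 and r2=1.5 at t=0.155) (area = (8/2)·3.612²·sin(360°/8) = 36.90 mm²); Taking the union: the regions partially overlap — summed areas 73.15 mm² minus the doubly-counted overlap 0.73 mm² gives 72.42 mm² — area = 72.42 mm². Checking containment: at z = 6.44 the cross-section extends beyond the z = 5.32 cross-section by about 12.12 mm².

part overhangs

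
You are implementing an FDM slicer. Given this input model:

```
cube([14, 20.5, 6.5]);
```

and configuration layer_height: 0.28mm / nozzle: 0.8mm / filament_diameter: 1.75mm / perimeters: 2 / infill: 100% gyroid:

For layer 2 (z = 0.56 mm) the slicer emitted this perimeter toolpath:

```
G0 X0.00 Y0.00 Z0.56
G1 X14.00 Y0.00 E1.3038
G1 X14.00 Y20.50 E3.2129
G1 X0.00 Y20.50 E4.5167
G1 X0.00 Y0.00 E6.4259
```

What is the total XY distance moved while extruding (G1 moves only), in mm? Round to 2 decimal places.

69.00 mm

Sum the Euclidean lengths of each G1 segment: total = 69.00 mm.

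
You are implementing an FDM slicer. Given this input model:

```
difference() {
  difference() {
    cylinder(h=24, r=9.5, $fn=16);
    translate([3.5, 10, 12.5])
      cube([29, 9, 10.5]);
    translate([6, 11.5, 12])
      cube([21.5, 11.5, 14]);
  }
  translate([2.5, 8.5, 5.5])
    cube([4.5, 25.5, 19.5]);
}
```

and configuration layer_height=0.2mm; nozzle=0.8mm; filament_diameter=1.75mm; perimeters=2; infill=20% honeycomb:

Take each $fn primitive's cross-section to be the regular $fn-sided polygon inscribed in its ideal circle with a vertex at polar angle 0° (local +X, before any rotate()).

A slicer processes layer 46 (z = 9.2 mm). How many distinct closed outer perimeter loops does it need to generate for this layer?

At z = 9.2 mm: the r=9.5 cylinder contributes a regular 16-gon of circumradius 9.5; the cube at (3.5, 10) is not intersected at this z (z outside [12.5, 23]); the cube at (6, 11.5) does not reach this height (z outside [12, 26]); After the difference (first − rest): none of the subtracted shapes is present at this height, so the r=9.5 cylinder is unchanged — 1 connected region; the 4.5×25.5 cube at (2.5, 8.5) contributes its full rectangle; Subtracting the remaining from the first: starting from the result so far, the 4.5×25.5 cube at (2.5, 8.5) partially overlaps it — only the 0.50 mm² overlap (of its 114.75 mm²) is removed, clipping the outline — 1 connected region. The result has 1 disconnected region.

1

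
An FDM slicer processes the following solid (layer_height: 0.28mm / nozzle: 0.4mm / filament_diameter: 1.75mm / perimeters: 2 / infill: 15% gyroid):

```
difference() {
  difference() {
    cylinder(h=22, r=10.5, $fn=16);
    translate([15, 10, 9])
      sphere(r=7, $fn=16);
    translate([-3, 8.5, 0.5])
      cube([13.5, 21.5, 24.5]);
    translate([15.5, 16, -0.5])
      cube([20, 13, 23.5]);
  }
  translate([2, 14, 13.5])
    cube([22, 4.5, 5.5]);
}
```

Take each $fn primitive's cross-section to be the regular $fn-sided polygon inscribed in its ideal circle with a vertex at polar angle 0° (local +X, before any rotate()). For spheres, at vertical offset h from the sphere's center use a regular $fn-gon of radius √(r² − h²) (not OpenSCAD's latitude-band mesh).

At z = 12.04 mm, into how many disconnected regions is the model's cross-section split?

1

At z = 12.04 mm: the r=10.5 cylinder gives a regular 16-gon of circumradius 10.5 (constant along its height); the r=7 sphere at (15, 10) slices to a regular 16-gon of circumradius 6.305 (√(r²−h²) with h=3.04 from center); the 13.5×21.5 cube at (-3, 8.5) contributes its full rectangle; the cube at (15.5, 16) is present — its section is the full 20×13 rectangle; After the difference (first − rest): starting from the r=10.5 cylinder, the r=7 sphere at (15, 10) misses the remaining region (no effect); the 13.5×21.5 cube at (-3, 8.5) partially overlaps it — only the 12.61 mm² overlap (of its 290.25 mm²) is removed, clipping the outline; the 20×13 cube at (15.5, 16) misses the remaining region (no effect) — 1 connected region; the cube at (2, 14) does not reach this height (z outside [13.5, 19]); After the difference (first − rest): none of the subtracted shapes is present at this height, so that combined region is unchanged — 1 connected region. The result has 1 disconnected region.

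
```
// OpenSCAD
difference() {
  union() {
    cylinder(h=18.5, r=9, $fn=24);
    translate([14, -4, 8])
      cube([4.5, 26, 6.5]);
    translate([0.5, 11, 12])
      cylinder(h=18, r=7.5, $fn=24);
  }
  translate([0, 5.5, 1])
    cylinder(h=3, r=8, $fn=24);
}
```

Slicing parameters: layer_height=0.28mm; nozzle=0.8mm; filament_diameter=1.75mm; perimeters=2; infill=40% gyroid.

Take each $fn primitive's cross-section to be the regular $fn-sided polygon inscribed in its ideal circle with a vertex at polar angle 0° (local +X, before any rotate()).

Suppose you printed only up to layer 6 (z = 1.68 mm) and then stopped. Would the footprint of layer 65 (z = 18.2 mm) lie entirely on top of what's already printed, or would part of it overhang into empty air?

part overhangs

Compare the two slices. At z = 1.68: the r=9 cylinder contributes a regular 24-gon of circumradius 9 (area = (24/2)·9.000²·sin(360°/24) = 251.57 mm²); the cube at (14, -4) is absent (z outside [8, 14.5]); the cylinder at (0.5, 11) is not intersected at this z (z outside [12, 30]); Taking the union: only the r=9 cylinder is present, so the union is just that shape — area = 251.57 mm²; the cylinder at (0, 5.5): section is a regular 24-gon, circumradius r=8 (area = (24/2)·8.000²·sin(360°/24) = 198.77 mm²); Taking the first minus the rest: starting from that combined region (251.57 mm²), the r=8 cylinder at (0, 5.5) partially overlaps it — only the 132.29 mm² overlap (of its 198.77 mm²) is removed, clipping the outline — area = 119.28 mm². At z = 18.2: the cylinder: section is a regular 24-gon, circumradius r=9 (area = (24/2)·9.000²·sin(360°/24) = 251.57 mm²); the cube at (14, -4) does not reach this height (z outside [8, 14.5]); the r=7.5 cylinder at (0.5, 11) gives a regular 24-gon of circumradius 7.5 (constant along its height) (area = (24/2)·7.500²·sin(360°/24) = 174.70 mm²); Merging all regions: the regions partially overlap — summed areas 426.27 mm² minus the doubly-counted overlap 45.10 mm² gives 381.18 mm² — area = 381.18 mm²; the cylinder at (0, 5.5) is not intersected at this z (z outside [1, 4]); After the difference (first − rest): none of the subtracted shapes is present at this height, so the result so far is unchanged — area = 381.18 mm². Checking containment: at z = 18.2 the cross-section extends beyond the z = 1.68 cross-section by about 261.90 mm².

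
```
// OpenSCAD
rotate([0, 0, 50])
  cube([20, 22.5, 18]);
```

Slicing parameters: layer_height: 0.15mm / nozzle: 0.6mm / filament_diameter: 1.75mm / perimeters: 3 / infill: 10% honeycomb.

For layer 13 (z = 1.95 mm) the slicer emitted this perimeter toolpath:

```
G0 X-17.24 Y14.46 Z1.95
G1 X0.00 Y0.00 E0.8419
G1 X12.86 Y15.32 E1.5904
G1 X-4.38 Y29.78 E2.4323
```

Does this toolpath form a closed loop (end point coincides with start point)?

Start point (G0): (-17.24, 14.46). End point (last G1): the path does not return to the start — open.

no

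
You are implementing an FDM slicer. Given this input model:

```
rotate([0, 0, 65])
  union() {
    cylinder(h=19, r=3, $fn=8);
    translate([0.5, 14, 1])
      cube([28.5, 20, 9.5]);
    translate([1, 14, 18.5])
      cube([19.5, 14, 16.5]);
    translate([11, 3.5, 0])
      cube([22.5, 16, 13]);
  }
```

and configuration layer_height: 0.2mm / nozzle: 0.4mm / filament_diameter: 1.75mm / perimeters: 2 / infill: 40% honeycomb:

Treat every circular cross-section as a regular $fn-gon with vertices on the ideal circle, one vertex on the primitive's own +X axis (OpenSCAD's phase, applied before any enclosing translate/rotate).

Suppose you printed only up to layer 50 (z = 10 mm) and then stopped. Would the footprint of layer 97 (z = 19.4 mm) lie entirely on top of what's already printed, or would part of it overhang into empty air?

Compare the two slices. At z = 10: the r=3 cylinder contributes a regular 8-gon of circumradius 3 (area = (8/2)·3.000²·sin(360°/8) = 25.46 mm²); the 28.5×20 cube at (0.5, 14) contributes its full rectangle (area 570.00 mm²); the cube at (1, 14) is absent (z outside [18.5, 35]); the cube at (11, 3.5) (footprint 22.5×16) is included at this height (area 360.00 mm²); Combining (union): the regions partially overlap — summed areas 955.46 mm² minus the doubly-counted overlap 99.00 mm² gives 856.46 mm² — area = 856.46 mm²; (rotated 65° about Z; rotation is an isometry so areas/perimeters/island counts are preserved). At z = 19.4: the cylinder is absent (z outside [0, 19]); the cube at (0.5, 14) is absent (z outside [1, 10.5]); the 19.5×14 cube at (1, 14) contributes its full rectangle (area 273.00 mm²); the cube at (11, 3.5) does not reach this height (z outside [0, 13]); Merging all regions: only the 19.5×14 cube at (1, 14) is present, so the union is just that shape — area = 273.00 mm²; (whole slice rotated 65° about Z — lengths, areas and connectivity unchanged). Checking containment: the cross-section at z = 19.4 is a subset of the cross-section at z = 10.

entirely on top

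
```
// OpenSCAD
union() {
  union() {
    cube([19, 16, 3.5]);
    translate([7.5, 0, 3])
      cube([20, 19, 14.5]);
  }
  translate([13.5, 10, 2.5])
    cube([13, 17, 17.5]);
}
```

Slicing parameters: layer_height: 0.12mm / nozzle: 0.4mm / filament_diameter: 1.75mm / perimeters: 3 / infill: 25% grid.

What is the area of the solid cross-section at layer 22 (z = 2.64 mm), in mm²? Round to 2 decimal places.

At z = 2.64 mm: the cube is present — its section is the full 19×16 rectangle (area 304.00 mm²); the cube at (7.5, 0) is absent (z outside [3, 17.5]); Combining (union): only the 19×16 cube is present, so the union is just that shape — area = 304.00 mm²; the cube at (13.5, 10) is present — its section is the full 13×17 rectangle (area 221.00 mm²); Merging all regions: the regions partially overlap — summed areas 525.00 mm² minus the doubly-counted overlap 33.00 mm² gives 492.00 mm² — area = 492.00 mm². Overall, the cross-section is a single solid region. Net area = 492.00 mm².

492.00 mm²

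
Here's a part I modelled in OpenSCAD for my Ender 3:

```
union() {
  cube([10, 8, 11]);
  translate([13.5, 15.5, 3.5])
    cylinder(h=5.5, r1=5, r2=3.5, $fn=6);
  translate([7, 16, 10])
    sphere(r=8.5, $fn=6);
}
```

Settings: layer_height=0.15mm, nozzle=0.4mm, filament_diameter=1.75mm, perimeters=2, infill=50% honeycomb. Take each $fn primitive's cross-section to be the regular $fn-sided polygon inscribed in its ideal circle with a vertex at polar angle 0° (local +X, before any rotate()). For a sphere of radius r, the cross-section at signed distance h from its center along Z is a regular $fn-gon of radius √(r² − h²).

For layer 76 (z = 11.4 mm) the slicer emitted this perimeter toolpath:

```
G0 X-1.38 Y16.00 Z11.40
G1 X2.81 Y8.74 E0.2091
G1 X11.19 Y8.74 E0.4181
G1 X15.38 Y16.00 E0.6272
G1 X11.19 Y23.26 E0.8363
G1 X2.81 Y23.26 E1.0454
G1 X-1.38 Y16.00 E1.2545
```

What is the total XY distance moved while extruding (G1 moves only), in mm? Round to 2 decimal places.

Sum the Euclidean lengths of each G1 segment: total = 50.29 mm.

50.29 mm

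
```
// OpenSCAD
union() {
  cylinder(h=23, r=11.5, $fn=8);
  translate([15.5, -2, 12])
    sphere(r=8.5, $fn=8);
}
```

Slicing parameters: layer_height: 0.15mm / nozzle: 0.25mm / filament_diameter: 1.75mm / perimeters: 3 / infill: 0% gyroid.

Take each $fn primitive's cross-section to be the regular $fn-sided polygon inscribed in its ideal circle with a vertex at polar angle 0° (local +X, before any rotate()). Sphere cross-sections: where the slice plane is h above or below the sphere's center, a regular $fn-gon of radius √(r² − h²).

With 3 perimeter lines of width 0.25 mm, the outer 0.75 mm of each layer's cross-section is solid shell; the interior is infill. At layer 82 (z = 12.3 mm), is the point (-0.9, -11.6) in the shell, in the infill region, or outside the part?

At z = 12.3 mm: the r=11.5 cylinder contributes a regular 8-gon of circumradius 11.5; the r=8.5 sphere at (15.5, -2) slices to a regular 8-gon of circumradius 8.495 (√(r²−h²) with h=0.3 from center); Merging all regions: the regions partially overlap (shared area 23.51 mm²), so overlapping operands fuse into one piece — 1 connected region. Overall, the cross-section is a single solid region. The nearest boundary edge runs (-0.00, -11.50)→(-8.13, -8.13); distance from the point to it = 0.44 mm. The point is not inside any of the regions above, so it lies outside the cross-section (0.44 mm from the nearest boundary).

outside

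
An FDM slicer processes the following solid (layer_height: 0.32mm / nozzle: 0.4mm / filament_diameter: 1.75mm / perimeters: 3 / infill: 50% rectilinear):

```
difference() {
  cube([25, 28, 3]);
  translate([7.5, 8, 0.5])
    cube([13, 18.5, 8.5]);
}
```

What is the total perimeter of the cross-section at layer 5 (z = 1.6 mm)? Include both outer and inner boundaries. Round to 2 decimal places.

169.00 mm

At z = 1.6 mm: the cube (footprint 25×28) is included at this height (perimeter 106.00 mm); the cube at (7.5, 8) (footprint 13×18.5) is included at this height (perimeter 63.00 mm); After the difference (first − rest): starting from the 25×28 cube, the 13×18.5 cube at (7.5, 8) lies wholly inside it (removes its full 240.50 mm² and its 63.00 mm outline becomes a hole wall) — boundary (outer + 1 inner loop) = 169.00 mm. Overall, the cross-section is one region with 1 hole. Total boundary length (outer + inner) = 169.00 mm.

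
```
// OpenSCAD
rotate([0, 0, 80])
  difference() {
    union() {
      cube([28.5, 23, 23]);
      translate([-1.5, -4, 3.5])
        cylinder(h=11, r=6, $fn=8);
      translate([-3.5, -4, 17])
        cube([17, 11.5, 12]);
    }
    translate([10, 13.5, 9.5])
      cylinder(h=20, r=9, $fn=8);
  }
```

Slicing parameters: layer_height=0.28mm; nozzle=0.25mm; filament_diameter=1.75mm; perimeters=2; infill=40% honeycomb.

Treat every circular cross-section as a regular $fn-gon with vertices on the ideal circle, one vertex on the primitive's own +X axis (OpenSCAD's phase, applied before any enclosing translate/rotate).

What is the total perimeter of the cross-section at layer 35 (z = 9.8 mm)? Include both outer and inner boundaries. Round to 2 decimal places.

At z = 9.8 mm: the cube is present — its section is the full 28.5×23 rectangle (perimeter 103.00 mm); the r=6 cylinder at (-1.5, -4) gives a regular 8-gon of circumradius 6 (constant along its height) (perimeter = 2·8·6.000·sin(180°/8) = 36.74 mm); the cube at (-3.5, -4) does not reach this height (z outside [17, 29]); Taking the union: the regions partially overlap (shared area 2.24 mm²), so the edge portions inside another operand are dropped and the merged outline is re-measured after clipping — boundary = 132.28 mm; the r=9 cylinder at (10, 13.5) contributes a regular 8-gon of circumradius 9 (perimeter = 2·8·9.000·sin(180°/8) = 55.11 mm); Subtracting the remaining from the first: starting from the result so far, the r=9 cylinder at (10, 13.5) lies wholly inside it (removes its full 229.10 mm² and its 55.11 mm outline becomes a hole wall) — boundary (outer + 1 inner loop) = 187.39 mm; (rotated 80° about Z; rotation is an isometry so areas/perimeters/island counts are preserved). Overall, the cross-section is one region with 1 hole. Total boundary length (outer + inner) = 187.39 mm.

187.39 mm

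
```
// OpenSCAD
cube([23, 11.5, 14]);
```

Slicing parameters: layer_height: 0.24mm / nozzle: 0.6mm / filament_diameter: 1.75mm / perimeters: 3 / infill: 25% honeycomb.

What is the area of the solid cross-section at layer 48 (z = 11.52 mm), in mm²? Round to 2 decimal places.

At z = 11.52 mm: the cube (footprint 23×11.5) is included at this height (area 264.50 mm²). Overall, the cross-section is a single solid region. Net area = 264.50 mm².

264.50 mm²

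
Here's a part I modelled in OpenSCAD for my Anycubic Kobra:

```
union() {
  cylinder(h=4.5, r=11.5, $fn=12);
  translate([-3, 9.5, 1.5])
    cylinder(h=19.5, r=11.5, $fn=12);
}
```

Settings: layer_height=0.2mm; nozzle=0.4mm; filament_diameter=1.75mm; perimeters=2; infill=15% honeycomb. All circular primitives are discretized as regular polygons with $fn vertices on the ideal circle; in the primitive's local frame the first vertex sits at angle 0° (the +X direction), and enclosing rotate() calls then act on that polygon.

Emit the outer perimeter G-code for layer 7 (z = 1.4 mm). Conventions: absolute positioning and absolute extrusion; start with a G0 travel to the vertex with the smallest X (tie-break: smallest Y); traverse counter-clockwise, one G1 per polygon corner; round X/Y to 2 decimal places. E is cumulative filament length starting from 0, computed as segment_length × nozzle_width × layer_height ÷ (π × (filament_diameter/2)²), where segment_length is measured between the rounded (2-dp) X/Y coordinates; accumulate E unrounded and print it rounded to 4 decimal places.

G0 X-11.50 Y0.00 Z1.40
G1 X-9.96 Y-5.75 E0.1980
G1 X-5.75 Y-9.96 E0.3960
G1 X0.00 Y-11.50 E0.5940
G1 X5.75 Y-9.96 E0.7920
G1 X9.96 Y-5.75 E0.9900
G1 X11.50 Y0.00 E1.1880
G1 X9.96 Y5.75 E1.3860
G1 X5.75 Y9.96 E1.5840
G1 X0.00 Y11.50 E1.7820
G1 X-5.75 Y9.96 E1.9800
G1 X-9.96 Y5.75 E2.1780
G1 X-11.50 Y0.00 E2.3760

At z = 1.4 mm: the r=11.5 cylinder contributes a regular 12-gon of circumradius 11.5; the cylinder at (-3, 9.5) is not intersected at this z (z outside [1.5, 21]); Merging all regions: only the r=11.5 cylinder is present, so the union is just that shape — 1 connected region. The outline is a single polygon with 12 vertices. Extrusion per mm of travel: 0.4 × 0.2 / (π × 0.875²) = 0.033260. Accumulating E over each segment gives final E = 2.3760.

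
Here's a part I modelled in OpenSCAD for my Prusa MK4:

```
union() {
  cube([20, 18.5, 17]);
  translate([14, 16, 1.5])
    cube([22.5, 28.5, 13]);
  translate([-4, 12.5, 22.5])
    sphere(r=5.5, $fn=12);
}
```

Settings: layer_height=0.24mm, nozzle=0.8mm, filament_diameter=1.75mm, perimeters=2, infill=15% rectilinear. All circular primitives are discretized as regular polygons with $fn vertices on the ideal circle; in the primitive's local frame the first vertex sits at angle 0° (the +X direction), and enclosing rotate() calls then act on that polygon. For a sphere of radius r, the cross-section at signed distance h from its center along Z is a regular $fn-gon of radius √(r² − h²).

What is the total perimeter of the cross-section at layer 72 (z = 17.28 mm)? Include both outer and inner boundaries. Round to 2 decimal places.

10.76 mm

At z = 17.28 mm: the cube does not reach this height (z outside [0, 17]); the cube at (14, 16) is not intersected at this z (z outside [1.5, 14.5]); the r=5.5 sphere at (-4, 12.5) contributes a regular 12-gon of circumradius √(5.5²−5.22²) = 1.733 (perimeter = 2·12·1.733·sin(180°/12) = 10.76 mm); Taking the union: only the r=5.5 sphere at (-4, 12.5) is present, so the union is just that shape — boundary = 10.76 mm. Overall, the cross-section is a single solid region. Total boundary length (outer) = 10.76 mm.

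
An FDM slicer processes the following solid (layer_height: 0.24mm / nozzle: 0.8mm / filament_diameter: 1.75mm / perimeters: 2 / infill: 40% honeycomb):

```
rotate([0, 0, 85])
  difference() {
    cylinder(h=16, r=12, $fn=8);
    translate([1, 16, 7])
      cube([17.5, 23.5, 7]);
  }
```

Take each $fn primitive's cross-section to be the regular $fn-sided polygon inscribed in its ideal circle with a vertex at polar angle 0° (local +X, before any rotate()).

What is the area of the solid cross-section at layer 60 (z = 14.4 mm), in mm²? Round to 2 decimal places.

407.29 mm²

At z = 14.4 mm: the r=12 cylinder gives a regular 8-gon of circumradius 12 (constant along its height) (area = (8/2)·12.000²·sin(360°/8) = 407.29 mm²); the cube at (1, 16) is not intersected at this z (z outside [7, 14]); Subtracting the remaining from the first: none of the subtracted shapes is present at this height, so the r=12 cylinder is unchanged — area = 407.29 mm²; (rotated 85° about Z; rotation is an isometry so areas/perimeters/island counts are preserved). Overall, the cross-section is a single solid region. Net area = 407.29 mm².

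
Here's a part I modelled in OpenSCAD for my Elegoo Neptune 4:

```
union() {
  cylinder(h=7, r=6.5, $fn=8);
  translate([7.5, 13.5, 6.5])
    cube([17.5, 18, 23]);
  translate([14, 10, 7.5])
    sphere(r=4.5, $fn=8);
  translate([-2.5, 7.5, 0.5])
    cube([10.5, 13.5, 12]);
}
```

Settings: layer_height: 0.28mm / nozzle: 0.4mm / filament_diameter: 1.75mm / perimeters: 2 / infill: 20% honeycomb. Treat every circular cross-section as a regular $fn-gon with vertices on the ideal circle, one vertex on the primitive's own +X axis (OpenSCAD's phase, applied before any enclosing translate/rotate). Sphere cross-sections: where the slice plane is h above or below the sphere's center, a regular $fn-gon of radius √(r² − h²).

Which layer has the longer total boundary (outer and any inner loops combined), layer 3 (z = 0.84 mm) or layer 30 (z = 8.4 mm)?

layer 30 (z = 8.4 mm)

Layer 3 (z = 0.84): the r=6.5 cylinder gives a regular 8-gon of circumradius 6.5 (constant along its height) (perimeter = 2·8·6.500·sin(180°/8) = 39.80 mm); the cube at (7.5, 13.5) is absent (z outside [6.5, 29.5]); the sphere at (14, 10) is absent (|z−center|=6.660 > r=4.5); the cube at (-2.5, 7.5) (footprint 10.5×13.5) is included at this height (perimeter 48.00 mm); Combining (union): the 2 present regions are separate (no shared area or edge), so areas and boundary lengths simply add and each stays a separate island — boundary = 87.80 mm. So its perimeter = 87.80 mm. Layer 30 (z = 8.4): the cylinder is absent (z outside [0, 7]); the 17.5×18 cube at (7.5, 13.5) contributes its full rectangle (perimeter 71.00 mm); the r=4.5 sphere at (14, 10) contributes a regular 8-gon of circumradius √(4.5²−0.9²) = 4.409 (perimeter = 2·8·4.409·sin(180°/8) = 27.00 mm); the cube at (-2.5, 7.5) is present — its section is the full 10.5×13.5 rectangle (perimeter 48.00 mm); Merging all regions: the regions partially overlap (shared area 5.75 mm²), so the edge portions inside another operand are dropped and the merged outline is re-measured after clipping — boundary = 120.86 mm. So its perimeter = 120.86 mm. Layer 30 is larger (120.86 vs 87.80 mm).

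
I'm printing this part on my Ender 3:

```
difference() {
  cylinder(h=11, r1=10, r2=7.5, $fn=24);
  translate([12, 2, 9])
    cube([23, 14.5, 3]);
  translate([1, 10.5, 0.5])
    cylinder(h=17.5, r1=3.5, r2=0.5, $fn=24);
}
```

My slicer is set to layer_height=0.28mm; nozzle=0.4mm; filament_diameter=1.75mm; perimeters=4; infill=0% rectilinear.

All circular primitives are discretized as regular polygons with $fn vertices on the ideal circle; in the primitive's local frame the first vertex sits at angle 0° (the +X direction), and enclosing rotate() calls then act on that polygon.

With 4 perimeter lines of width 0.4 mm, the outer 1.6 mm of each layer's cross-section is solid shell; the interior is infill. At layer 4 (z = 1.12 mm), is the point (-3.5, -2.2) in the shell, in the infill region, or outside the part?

At z = 1.12 mm: the cone (r1=10→r2=7.5) has section circumradius 9.745 here — a regular 24-gon; the cube at (12, 2) is not intersected at this z (z outside [9, 12]); the cone at (1, 10.5): at t=0.035 of its height the radius interpolates to r₁+(r₂−r₁)t = 3.394, giving a regular 24-gon of that circumradius; Taking the first minus the rest: starting from the cone, the cone at (1, 10.5) partially overlaps it — only the 11.02 mm² overlap (of its 35.77 mm²) is removed, clipping the outline — 1 connected region. Overall, the cross-section is a single solid region. The nearest boundary edge runs (-6.89, -6.89)→(-8.44, -4.87); distance from the point to it = 5.55 mm. The point is inside the cross-section and 5.55 mm from the nearest boundary — more than the 1.6 mm shell width (4 × 0.4), so it's in the infill interior.

infill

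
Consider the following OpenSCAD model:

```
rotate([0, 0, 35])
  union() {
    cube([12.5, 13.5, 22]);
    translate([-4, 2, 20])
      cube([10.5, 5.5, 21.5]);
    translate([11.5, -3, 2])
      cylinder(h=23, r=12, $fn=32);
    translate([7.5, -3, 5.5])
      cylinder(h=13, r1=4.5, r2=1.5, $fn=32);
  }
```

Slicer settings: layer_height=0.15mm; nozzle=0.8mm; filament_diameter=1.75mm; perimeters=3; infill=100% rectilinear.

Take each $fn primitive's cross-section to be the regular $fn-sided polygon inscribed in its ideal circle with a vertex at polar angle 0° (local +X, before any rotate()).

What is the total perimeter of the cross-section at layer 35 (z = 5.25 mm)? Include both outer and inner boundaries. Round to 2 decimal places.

89.10 mm

At z = 5.25 mm: the 12.5×13.5 cube contributes its full rectangle (perimeter 52.00 mm); the cube at (-4, 2) is absent (z outside [20, 41.5]); the r=12 cylinder at (11.5, -3) gives a regular 32-gon of circumradius 12 (constant along its height) (perimeter = 2·32·12.000·sin(180°/32) = 75.28 mm); the cone at (7.5, -3) does not reach this height (z outside [5.5, 18.5]); Combining (union): the regions partially overlap (shared area 85.80 mm²), so the edge portions inside another operand are dropped and the merged outline is re-measured after clipping — boundary = 89.10 mm; (rotated 35° about Z; rotation is an isometry so areas/perimeters/island counts are preserved). Overall, the cross-section is a single solid region. Total boundary length (outer) = 89.10 mm.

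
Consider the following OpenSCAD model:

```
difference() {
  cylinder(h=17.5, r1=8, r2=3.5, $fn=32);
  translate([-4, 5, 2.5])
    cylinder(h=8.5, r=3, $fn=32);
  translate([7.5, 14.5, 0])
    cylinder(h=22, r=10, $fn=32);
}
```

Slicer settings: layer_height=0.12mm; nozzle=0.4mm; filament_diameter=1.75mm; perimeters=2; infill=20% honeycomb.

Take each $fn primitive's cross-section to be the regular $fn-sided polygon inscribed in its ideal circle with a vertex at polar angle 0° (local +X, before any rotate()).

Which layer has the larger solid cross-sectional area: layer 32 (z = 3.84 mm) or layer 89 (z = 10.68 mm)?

layer 32 (z = 3.84 mm)

Layer 32 (z = 3.84): the cone contributes a regular 32-gon of circumradius 7.013 (interpolated between r1=8 and r2=3.5 at t=0.219) (area = (32/2)·7.013²·sin(360°/32) = 153.50 mm²); the r=3 cylinder at (-4, 5) gives a regular 32-gon of circumradius 3 (constant along its height) (area = (32/2)·3.000²·sin(360°/32) = 28.09 mm²); the r=10 cylinder at (7.5, 14.5) gives a regular 32-gon of circumradius 10 (constant along its height) (area = (32/2)·10.000²·sin(360°/32) = 312.14 mm²); Subtracting the remaining from the first: starting from the cone (153.50 mm²), the r=3 cylinder at (-4, 5) partially overlaps it — only the 16.24 mm² overlap (of its 28.09 mm²) is removed, clipping the outline; the r=10 cylinder at (7.5, 14.5) partially overlaps it — only the 1.91 mm² overlap (of its 312.14 mm²) is removed, clipping the outline — area = 135.35 mm². So its area = 135.35 mm². Layer 89 (z = 10.68): the cone (r1=8→r2=3.5) has section circumradius 5.254 here — a regular 32-gon (area = (32/2)·5.254²·sin(360°/32) = 86.16 mm²); the cylinder at (-4, 5): section is a regular 32-gon, circumradius r=3 (area = (32/2)·3.000²·sin(360°/32) = 28.09 mm²); the cylinder at (7.5, 14.5): section is a regular 32-gon, circumradius r=10 (area = (32/2)·10.000²·sin(360°/32) = 312.14 mm²); Subtracting the remaining from the first: starting from the cone (86.16 mm²), the r=3 cylinder at (-4, 5) partially overlaps it — only the 6.10 mm² overlap (of its 28.09 mm²) is removed, clipping the outline; the r=10 cylinder at (7.5, 14.5) misses the remaining region (no effect) — area = 80.05 mm². So its area = 80.05 mm². Layer 32 is larger (135.35 vs 80.05 mm²).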